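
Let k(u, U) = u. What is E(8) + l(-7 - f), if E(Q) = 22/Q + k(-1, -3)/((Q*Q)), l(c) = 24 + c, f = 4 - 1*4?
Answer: 1263/64 ≈ 19.734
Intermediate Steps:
f = 0 (f = 4 - 4 = 0)
E(Q) = -1/Q**2 + 22/Q (E(Q) = 22/Q - 1/(Q*Q) = 22/Q - 1/(Q**2) = 22/Q - 1/Q**2 = -1/Q**2 + 22/Q)
E(8) + l(-7 - f) = (-1 + 22*8)/8**2 + (24 + (-7 - 1*0)) = (-1 + 176)/64 + (24 + (-7 + 0)) = (1/64)*175 + (24 - 7) = 175/64 + 17 = 1263/64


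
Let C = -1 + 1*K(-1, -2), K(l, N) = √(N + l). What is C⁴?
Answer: (1 - I*√3)⁴ ≈ -8.0 + 13.856*I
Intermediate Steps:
C = -1 + I*√3 (C = -1 + 1*√(-2 - 1) = -1 + 1*√(-3) = -1 + 1*(I*√3) = -1 + I*√3 ≈ -1.0 + 1.732*I)
C⁴ = (-1 + I*√3)⁴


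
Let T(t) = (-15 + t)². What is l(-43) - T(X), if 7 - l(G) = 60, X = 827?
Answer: -659397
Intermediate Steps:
l(G) = -53 (l(G) = 7 - 1*60 = 7 - 60 = -53)
l(-43) - T(X) = -53 - (-15 + 827)² = -53 - 1*812² = -53 - 1*659344 = -53 - 659344 = -659397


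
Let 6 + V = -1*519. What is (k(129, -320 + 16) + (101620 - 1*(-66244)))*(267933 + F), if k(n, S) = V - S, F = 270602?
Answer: 90281623005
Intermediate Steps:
V = -525 (V = -6 - 1*519 = -6 - 519 = -525)
k(n, S) = -525 - S
(k(129, -320 + 16) + (101620 - 1*(-66244)))*(267933 + F) = ((-525 - (-320 + 16)) + (101620 - 1*(-66244)))*(267933 + 270602) = ((-525 - 1*(-304)) + (101620 + 66244))*538535 = ((-525 + 304) + 167864)*538535 = (-221 + 167864)*538535 = 167643*538535 = 90281623005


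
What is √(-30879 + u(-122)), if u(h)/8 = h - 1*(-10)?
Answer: 5*I*√1271 ≈ 178.26*I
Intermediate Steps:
u(h) = 80 + 8*h (u(h) = 8*(h - 1*(-10)) = 8*(h + 10) = 8*(10 + h) = 80 + 8*h)
√(-30879 + u(-122)) = √(-30879 + (80 + 8*(-122))) = √(-30879 + (80 - 976)) = √(-30879 - 896) = √(-31775) = 5*I*√1271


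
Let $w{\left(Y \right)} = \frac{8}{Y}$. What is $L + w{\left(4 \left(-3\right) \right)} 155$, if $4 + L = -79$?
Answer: $- \frac{559}{3} \approx -186.33$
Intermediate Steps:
$L = -83$ ($L = -4 - 79 = -83$)
$L + w{\left(4 \left(-3\right) \right)} 155 = -83 + \frac{8}{4 \left(-3\right)} 155 = -83 + \frac{8}{-12} \cdot 155 = -83 + 8 \left(- \frac{1}{12}\right) 155 = -83 - \frac{310}{3} = - \frac{559}{3}$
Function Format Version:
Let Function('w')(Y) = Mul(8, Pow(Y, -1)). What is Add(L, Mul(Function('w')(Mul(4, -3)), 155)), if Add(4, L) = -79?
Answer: Rational(-559, 3) ≈ -186.33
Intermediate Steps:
L = -83 (L = Add(-4, -79) = -83)
Add(L, Mul(Function('w')(Mul(4, -3)), 155)) = Add(-83, Mul(Mul(8, Pow(Mul(4, -3), -1)), 155)) = Add(-83, Mul(Mul(8, Pow(-12, -1)), 155)) = Add(-83, Mul(Mul(8, Rational(-1, 12)), 155)) = Add(-83, Mul(Rational(-2, 3), 155)) = Add(-83, Rational(-310, 3)) = Rational(-559, 3)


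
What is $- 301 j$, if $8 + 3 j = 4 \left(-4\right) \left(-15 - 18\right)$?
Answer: $- \frac{156520}{3} \approx -52173.0$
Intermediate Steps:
$j = \frac{520}{3}$ ($j = - \frac{8}{3} + \frac{4 \left(-4\right) \left(-15 - 18\right)}{3} = - \frac{8}{3} + \frac{\left(-16\right) \left(-33\right)}{3} = - \frac{8}{3} + \frac{1}{3} \cdot 528 = - \frac{8}{3} + 176 = \frac{520}{3} \approx 173.33$)
$- 301 j = \left(-301\right) \frac{520}{3} = - \frac{156520}{3}$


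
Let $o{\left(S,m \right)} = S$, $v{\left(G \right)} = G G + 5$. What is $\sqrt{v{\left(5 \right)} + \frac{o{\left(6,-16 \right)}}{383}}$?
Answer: $\frac{2 \sqrt{1100742}}{383} \approx 5.4787$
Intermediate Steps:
$v{\left(G \right)} = 5 + G^{2}$ ($v{\left(G \right)} = G^{2} + 5 = 5 + G^{2}$)
$\sqrt{v{\left(5 \right)} + \frac{o{\left(6,-16 \right)}}{383}} = \sqrt{\left(5 + 5^{2}\right) + \frac{6}{383}} = \sqrt{\left(5 + 25\right) + 6 \cdot \frac{1}{383}} = \sqrt{30 + \frac{6}{383}} = \sqrt{\frac{11496}{383}} = \frac{2 \sqrt{1100742}}{383}$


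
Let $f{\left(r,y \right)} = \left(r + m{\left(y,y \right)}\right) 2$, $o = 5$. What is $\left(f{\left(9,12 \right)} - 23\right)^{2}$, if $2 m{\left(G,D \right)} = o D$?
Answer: $3025$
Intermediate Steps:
$m{\left(G,D \right)} = \frac{5 D}{2}$
$f{\left(r,y \right)} = 2 r + 5 y$ ($f{\left(r,y \right)} = \left(r + \frac{5 y}{2}\right) 2 = 2 r + 5 y$)
$\left(f{\left(9,12 \right)} - 23\right)^{2} = \left(\left(2 \cdot 9 + 5 \cdot 12\right) - 23\right)^{2} = \left(\left(18 + 60\right) - 23\right)^{2} = \left(78 - 23\right)^{2} = 55^{2} = 3025$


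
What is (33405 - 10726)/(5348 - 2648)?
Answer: 22679/2700 ≈ 8.3996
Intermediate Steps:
(33405 - 10726)/(5348 - 2648) = 22679/2700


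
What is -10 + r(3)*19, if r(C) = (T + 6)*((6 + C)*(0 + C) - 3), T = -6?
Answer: -10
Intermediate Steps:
r(C) = 0 (r(C) = (-6 + 6)*((6 + C)*(0 + C) - 3) = 0*((6 + C)*C - 3) = 0*(C*(6 + C) - 3) = 0*(-3 + C*(6 + C)) = 0)
-10 + r(3)*19 = -10 + 0*19 = -10 + 0 = -10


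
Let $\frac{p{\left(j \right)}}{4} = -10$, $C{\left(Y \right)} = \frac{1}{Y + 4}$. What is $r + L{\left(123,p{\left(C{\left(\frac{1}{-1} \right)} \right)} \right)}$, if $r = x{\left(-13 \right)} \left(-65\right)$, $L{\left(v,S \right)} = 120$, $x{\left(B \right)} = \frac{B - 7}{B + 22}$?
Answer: $\frac{2380}{9} \approx 264.44$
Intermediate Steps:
$C{\left(Y \right)} = \frac{1}{4 + Y}$
$x{\left(B \right)} = \frac{-7 + B}{22 + B}$
$p{\left(j \right)} = -40$ ($p{\left(j \right)} = 4 \left(-10\right) = -40$)
$r = \frac{1300}{9}$ ($r = \frac{-7 - 13}{22 - 13} \left(-65\right) = \frac{1}{9} \left(-20\right) \left(-65\right) = \left(- \frac{20}{9}\right) \left(-65\right) = \frac{1300}{9} \approx 144.44$)
$r + L{\left(123,p{\left(C{\left(\frac{1}{-1} \right)} \right)} \right)} = \frac{1300}{9} + 120 = \frac{2380}{9}$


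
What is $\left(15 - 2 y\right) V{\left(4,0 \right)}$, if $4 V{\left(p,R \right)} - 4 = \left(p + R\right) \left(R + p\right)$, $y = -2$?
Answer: $95$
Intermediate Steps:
$V{\left(p,R \right)} = 1 + \frac{\left(R + p\right)^{2}}{4}$ ($V{\left(p,R \right)} = 1 + \frac{\left(p + R\right) \left(R + p\right)}{4} = 1 + \frac{\left(R + p\right) \left(R + p\right)}{4} = 1 + \frac{\left(R + p\right)^{2}}{4}$)
$\left(15 - 2 y\right) V{\left(4,0 \right)} = \left(15 - -4\right) \left(1 + \frac{\left(0 + 4\right)^{2}}{4}\right) = \left(15 + 4\right) \left(1 + \frac{4^{2}}{4}\right) = 19 \left(1 + \frac{1}{4} \cdot 16\right) = 19 \left(1 + 4\right) = 19 \cdot 5 = 95$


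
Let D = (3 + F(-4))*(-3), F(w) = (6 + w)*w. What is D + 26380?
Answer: 26395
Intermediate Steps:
F(w) = w*(6 + w)
D = 15 (D = (3 - 4*(6 - 4))*(-3) = (3 - 4*2)*(-3) = (3 - 8)*(-3) = -5*(-3) = 15)
D + 26380 = 15 + 26380 = 26395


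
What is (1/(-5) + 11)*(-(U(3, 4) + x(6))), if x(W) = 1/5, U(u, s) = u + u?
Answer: -1674/25 ≈ -66.960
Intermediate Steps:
U(u, s) = 2*u
x(W) = ⅕
(1/(-5) + 11)*(-(U(3, 4) + x(6))) = (1/(-5) + 11)*(-(2*3 + ⅕)) = (-⅕ + 11)*(-(6 + ⅕)) = 54*(-1*31/5)/5 = (54/5)*(-31/5) = -1674/25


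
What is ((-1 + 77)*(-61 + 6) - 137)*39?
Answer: -168363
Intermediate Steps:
((-1 + 77)*(-61 + 6) - 137)*39 = (76*(-55) - 137)*39 = (-4180 - 137)*39 = -4317*39 = -168363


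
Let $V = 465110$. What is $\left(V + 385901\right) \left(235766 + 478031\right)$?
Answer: $607449098767$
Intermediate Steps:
$\left(V + 385901\right) \left(235766 + 478031\right) = \left(465110 + 385901\right) \left(235766 + 478031\right) = 851011 \cdot 713797 = 607449098767$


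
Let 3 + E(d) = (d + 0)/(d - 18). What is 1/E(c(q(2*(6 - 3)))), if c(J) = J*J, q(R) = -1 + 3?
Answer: -7/23 ≈ -0.30435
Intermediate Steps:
q(R) = 2
c(J) = J**2
E(d) = -3 + d/(-18 + d) (E(d) = -3 + (d + 0)/(d - 18) = -3 + d/(-18 + d))
1/E(c(q(2*(6 - 3)))) = 1/(2*(27 - 1*2**2)/(-18 + 2**2)) = 1/(2*(27 - 1*4)/(-18 + 4)) = 1/(2*(27 - 4)/(-14)) = 1/(2*(-1/14)*23) = 1/(-23/7) = -7/23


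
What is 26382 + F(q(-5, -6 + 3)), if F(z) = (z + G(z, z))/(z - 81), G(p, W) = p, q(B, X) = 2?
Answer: 2084174/79 ≈ 26382.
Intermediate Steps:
F(z) = 2*z/(-81 + z) (F(z) = (z + z)/(z - 81) = (2*z)/(-81 + z) = 2*z/(-81 + z))
26382 + F(q(-5, -6 + 3)) = 26382 + 2*2/(-81 + 2) = 26382 + 2*2/(-79) = 26382 + 2*2*(-1/79) = 26382 - 4/79 = 2084174/79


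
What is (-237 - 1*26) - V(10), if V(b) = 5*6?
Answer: -293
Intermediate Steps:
V(b) = 30
(-237 - 1*26) - V(10) = (-237 - 1*26) - 1*30 = (-237 - 26) - 30 = -263 - 30 = -293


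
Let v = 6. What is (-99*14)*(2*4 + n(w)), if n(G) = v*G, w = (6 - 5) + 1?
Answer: -27720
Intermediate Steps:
w = 2 (w = 1 + 1 = 2)
n(G) = 6*G
(-99*14)*(2*4 + n(w)) = (-99*14)*(2*4 + 6*2) = (-1*1386)*(8 + 12) = -1386*20 = -27720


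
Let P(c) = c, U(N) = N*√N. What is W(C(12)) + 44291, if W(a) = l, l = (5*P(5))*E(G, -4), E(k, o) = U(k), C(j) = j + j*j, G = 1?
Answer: 44316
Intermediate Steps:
U(N) = N^(3/2)
C(j) = j + j²
E(k, o) = k^(3/2)
l = 25 (l = (5*5)*1^(3/2) = 25*1 = 25)
W(a) = 25
W(C(12)) + 44291 = 25 + 44291 = 44316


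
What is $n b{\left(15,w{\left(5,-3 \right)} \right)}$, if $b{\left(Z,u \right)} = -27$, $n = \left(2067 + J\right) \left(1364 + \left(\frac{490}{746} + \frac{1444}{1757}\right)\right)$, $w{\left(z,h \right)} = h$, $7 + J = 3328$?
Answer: $- \frac{130183778329956}{655361} \approx -1.9864 \cdot 10^{8}$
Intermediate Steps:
$J = 3321$ ($J = -7 + 3328 = 3321$)
$n = \frac{4821621419628}{655361}$ ($n = \left(2067 + 3321\right) \left(1364 + \left(\frac{490}{746} + \frac{1444}{1757}\right)\right) = 5388 \left(1364 + \left(490 \cdot \frac{1}{746} + 1444 \cdot \frac{1}{1757}\right)\right) = 5388 \left(1364 + \left(\frac{245}{373} + \frac{1444}{1757}\right)\right) = 5388 \left(1364 + \frac{969077}{655361}\right) = 5388 \cdot \frac{894881481}{655361} = \frac{4821621419628}{655361} \approx 7.3572 \cdot 10^{6}$)
$n b{\left(15,w{\left(5,-3 \right)} \right)} = \frac{4821621419628}{655361} \left(-27\right) = - \frac{130183778329956}{655361}$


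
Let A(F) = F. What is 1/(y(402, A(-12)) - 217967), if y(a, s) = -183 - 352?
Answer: -1/218502 ≈ -4.5766e-6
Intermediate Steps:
y(a, s) = -535
1/(y(402, A(-12)) - 217967) = 1/(-535 - 217967) = 1/(-218502) = -1/218502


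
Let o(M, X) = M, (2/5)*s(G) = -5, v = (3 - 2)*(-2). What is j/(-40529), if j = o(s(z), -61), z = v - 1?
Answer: 25/81058 ≈ 0.00030842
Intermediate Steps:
v = -2 (v = 1*(-2) = -2)
z = -3 (z = -2 - 1 = -3)
s(G) = -25/2 (s(G) = (5/2)*(-5) = -25/2)
j = -25/2 ≈ -12.500
j/(-40529) = -25/2/(-40529) = -25/2*(-1/40529) = 25/81058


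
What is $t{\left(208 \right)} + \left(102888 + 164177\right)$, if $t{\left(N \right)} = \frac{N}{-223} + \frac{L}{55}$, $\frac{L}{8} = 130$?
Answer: $\frac{655154541}{2453} \approx 2.6708 \cdot 10^{5}$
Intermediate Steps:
$L = 1040$ ($L = 8 \cdot 130 = 1040$)
$t{\left(N \right)} = \frac{208}{11} - \frac{N}{223}$ ($t{\left(N \right)} = \frac{N}{-223} + \frac{1040}{55} = N \left(- \frac{1}{223}\right) + 1040 \cdot \frac{1}{55} = - \frac{N}{223} + \frac{208}{11} = \frac{208}{11} - \frac{N}{223}$)
$t{\left(208 \right)} + \left(102888 + 164177\right) = \left(\frac{208}{11} - \frac{208}{223}\right) + \left(102888 + 164177\right) = \left(\frac{208}{11} - \frac{208}{223}\right) + 267065 = \frac{44096}{2453} + 267065 = \frac{655154541}{2453}$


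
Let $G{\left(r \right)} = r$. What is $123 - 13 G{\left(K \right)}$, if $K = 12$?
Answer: $-33$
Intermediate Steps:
$123 - 13 G{\left(K \right)} = 123 - 156 = -33$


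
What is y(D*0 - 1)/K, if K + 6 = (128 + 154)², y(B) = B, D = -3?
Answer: -1/79518 ≈ -1.2576e-5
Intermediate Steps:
K = 79518 (K = -6 + (128 + 154)² = -6 + 282² = -6 + 79524 = 79518)
y(D*0 - 1)/K = (-3*0 - 1)/79518 = (0 - 1)*(1/79518) = -1*1/79518 = -1/79518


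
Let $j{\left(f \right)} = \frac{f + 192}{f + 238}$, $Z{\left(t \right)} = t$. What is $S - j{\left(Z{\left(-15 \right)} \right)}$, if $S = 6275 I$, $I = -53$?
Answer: $- \frac{74164402}{223} \approx -3.3258 \cdot 10^{5}$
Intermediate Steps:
$j{\left(f \right)} = \frac{192 + f}{238 + f}$
$S = -332575$ ($S = 6275 \left(-53\right) = -332575$)
$S - j{\left(Z{\left(-15 \right)} \right)} = -332575 - \frac{192 - 15}{238 - 15} = -332575 - \frac{1}{223} \cdot 177 = -332575 - \frac{177}{223} = - \frac{74164402}{223}$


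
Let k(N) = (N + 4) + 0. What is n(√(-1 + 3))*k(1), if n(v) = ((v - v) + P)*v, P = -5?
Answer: -25*√2 ≈ -35.355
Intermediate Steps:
n(v) = -5*v (n(v) = ((v - v) - 5)*v = (0 - 5)*v = -5*v)
k(N) = 4 + N (k(N) = (4 + N) + 0 = 4 + N)
n(√(-1 + 3))*k(1) = (-5*√(-1 + 3))*(4 + 1) = -5*√2*5 = -25*√2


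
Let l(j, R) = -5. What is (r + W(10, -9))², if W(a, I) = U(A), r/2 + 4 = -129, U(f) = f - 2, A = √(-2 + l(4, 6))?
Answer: (268 - I*√7)² ≈ 71817.0 - 1418.0*I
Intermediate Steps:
A = I*√7 (A = √(-2 - 5) = √(-7) = I*√7 ≈ 2.6458*I)
U(f) = -2 + f
r = -266 (r = -8 + 2*(-129) = -8 - 258 = -266)
W(a, I) = -2 + I*√7
(r + W(10, -9))² = (-266 + (-2 + I*√7))² = (-268 + I*√7)²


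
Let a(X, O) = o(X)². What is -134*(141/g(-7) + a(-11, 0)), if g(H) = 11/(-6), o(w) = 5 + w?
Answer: 60300/11 ≈ 5481.8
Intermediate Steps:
g(H) = -11/6 (g(H) = 11*(-⅙) = -11/6)
a(X, O) = (5 + X)²
-134*(141/g(-7) + a(-11, 0)) = -134*(141/(-11/6) + (5 - 11)²) = -134*(141*(-6/11) + (-6)²) = -134*(-846/11 + 36) = -134*(-450/11) = 60300/11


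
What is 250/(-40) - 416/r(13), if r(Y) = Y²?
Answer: -453/52 ≈ -8.7115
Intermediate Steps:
250/(-40) - 416/r(13) = 250/(-40) - 416/(13²) = 250*(-1/40) - 416/169 = -25/4 - 416*1/169 = -25/4 - 32/13 = -453/52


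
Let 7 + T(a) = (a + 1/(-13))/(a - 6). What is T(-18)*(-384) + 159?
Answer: 33251/13 ≈ 2557.8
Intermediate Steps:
T(a) = -7 + (-1/13 + a)/(-6 + a) (T(a) = -7 + (a + 1/(-13))/(a - 6) = -7 + (a - 1/13)/(-6 + a) = -7 + (-1/13 + a)/(-6 + a))
T(-18)*(-384) + 159 = ((545 - 78*(-18))/(13*(-6 - 18)))*(-384) + 159 = ((1/13)*(545 + 1404)/(-24))*(-384) + 159 = ((1/13)*(-1/24)*1949)*(-384) + 159 = -1949/312*(-384) + 159 = 31184/13 + 159 = 33251/13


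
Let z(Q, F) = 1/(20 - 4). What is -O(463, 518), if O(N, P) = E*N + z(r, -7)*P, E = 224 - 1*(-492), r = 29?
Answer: -2652323/8 ≈ -3.3154e+5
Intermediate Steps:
E = 716 (E = 224 + 492 = 716)
z(Q, F) = 1/16
O(N, P) = 716*N + P/16
-O(463, 518) = -(716*463 + (1/16)*518) = -(331508 + 259/8) = -1*2652323/8 = -2652323/8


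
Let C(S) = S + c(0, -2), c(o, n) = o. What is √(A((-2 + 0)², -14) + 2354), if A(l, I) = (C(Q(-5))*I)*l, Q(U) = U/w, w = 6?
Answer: √21606/3 ≈ 48.997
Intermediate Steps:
Q(U) = U/6
C(S) = S (C(S) = S + 0 = S)
A(l, I) = -5*I*l/6 (A(l, I) = (((⅙)*(-5))*I)*l = (-5*I/6)*l = -5*I*l/6)
√(A((-2 + 0)², -14) + 2354) = √(-⅚*(-14)*(-2 + 0)² + 2354) = √(-⅚*(-14)*(-2)² + 2354) = √(-⅚*(-14)*4 + 2354) = √(140/3 + 2354) = √(7202/3) = √21606/3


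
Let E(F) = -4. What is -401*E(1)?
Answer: 1604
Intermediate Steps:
-401*E(1) = -401*(-4) = 1604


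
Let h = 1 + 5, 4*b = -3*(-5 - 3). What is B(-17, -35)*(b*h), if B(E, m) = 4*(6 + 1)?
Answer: 1008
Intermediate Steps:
B(E, m) = 28 (B(E, m) = 4*7 = 28)
b = 6 (b = (-3*(-5 - 3))/4 = (-3*(-8))/4 = (1/4)*24 = 6)
h = 6
B(-17, -35)*(b*h) = 28*(6*6) = 28*36 = 1008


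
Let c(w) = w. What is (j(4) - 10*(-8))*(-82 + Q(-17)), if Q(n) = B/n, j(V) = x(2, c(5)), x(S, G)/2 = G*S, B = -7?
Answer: -138700/17 ≈ -8158.8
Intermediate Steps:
x(S, G) = 2*G*S (x(S, G) = 2*(G*S) = 2*G*S)
j(V) = 20 (j(V) = 2*5*2 = 20)
Q(n) = -7/n
(j(4) - 10*(-8))*(-82 + Q(-17)) = (20 - 10*(-8))*(-82 - 7/(-17)) = (20 + 80)*(-82 - 7*(-1/17)) = 100*(-82 + 7/17) = 100*(-1387/17) = -138700/17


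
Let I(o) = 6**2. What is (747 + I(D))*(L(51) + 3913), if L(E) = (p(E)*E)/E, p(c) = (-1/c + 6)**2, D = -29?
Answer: 893554206/289 ≈ 3.0919e+6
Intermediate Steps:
p(c) = (6 - 1/c)**2
L(E) = (-1 + 6*E)**2/E**2 (L(E) = (((-1 + 6*E)**2/E**2)*E)/E = ((-1 + 6*E)**2/E)/E = (-1 + 6*E)**2/E**2)
I(o) = 36
(747 + I(D))*(L(51) + 3913) = (747 + 36)*((-1 + 6*51)**2/51**2 + 3913) = 783*((-1 + 306)**2/2601 + 3913) = 783*((1/2601)*305**2 + 3913) = 783*((1/2601)*93025 + 3913) = 783*(93025/2601 + 3913) = 783*(10270738/2601) = 893554206/289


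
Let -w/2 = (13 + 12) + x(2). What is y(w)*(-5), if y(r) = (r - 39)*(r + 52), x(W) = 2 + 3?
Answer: -3960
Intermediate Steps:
x(W) = 5
w = -60 (w = -2*((13 + 12) + 5) = -2*(25 + 5) = -2*30 = -60)
y(r) = (-39 + r)*(52 + r)
y(w)*(-5) = (-2028 + (-60)**2 + 13*(-60))*(-5) = (-2028 + 3600 - 780)*(-5) = 792*(-5) = -3960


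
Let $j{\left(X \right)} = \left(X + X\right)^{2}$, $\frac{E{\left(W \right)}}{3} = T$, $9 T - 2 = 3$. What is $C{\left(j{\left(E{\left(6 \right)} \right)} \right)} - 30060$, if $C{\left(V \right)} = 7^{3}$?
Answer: $-29717$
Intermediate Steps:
$T = \frac{5}{9}$ ($T = \frac{2}{9} + \frac{1}{9} \cdot 3 = \frac{2}{9} + \frac{1}{3} = \frac{5}{9} \approx 0.55556$)
$E{\left(W \right)} = \frac{5}{3}$ ($E{\left(W \right)} = 3 \cdot \frac{5}{9} = \frac{5}{3}$)
$j{\left(X \right)} = 4 X^{2}$ ($j{\left(X \right)} = \left(2 X\right)^{2} = 4 X^{2}$)
$C{\left(V \right)} = 343$
$C{\left(j{\left(E{\left(6 \right)} \right)} \right)} - 30060 = 343 - 30060 = -29717$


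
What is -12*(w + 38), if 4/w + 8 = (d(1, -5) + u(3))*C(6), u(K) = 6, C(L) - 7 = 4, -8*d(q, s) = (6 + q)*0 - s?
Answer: -186888/409 ≈ -456.94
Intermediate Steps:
d(q, s) = s/8 (d(q, s) = -((6 + q)*0 - s)/8 = -(0 - s)/8 = -(-1)*s/8 = s/8)
C(L) = 11 (C(L) = 7 + 4 = 11)
w = 32/409 (w = 4/(-8 + ((1/8)*(-5) + 6)*11) = 4/(-8 + (-5/8 + 6)*11) = 4/(-8 + (43/8)*11) = 4/(-8 + 473/8) = 4/(409/8) = 4*(8/409) = 32/409 ≈ 0.078240)
-12*(w + 38) = -12*(32/409 + 38) = -12*15574/409 = -186888/409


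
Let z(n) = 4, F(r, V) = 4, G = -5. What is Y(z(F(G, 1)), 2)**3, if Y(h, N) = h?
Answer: 64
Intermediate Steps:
Y(z(F(G, 1)), 2)**3 = 4**3 = 64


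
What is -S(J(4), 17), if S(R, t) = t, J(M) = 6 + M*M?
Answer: -17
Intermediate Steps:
J(M) = 6 + M²
-S(J(4), 17) = -1*17 = -17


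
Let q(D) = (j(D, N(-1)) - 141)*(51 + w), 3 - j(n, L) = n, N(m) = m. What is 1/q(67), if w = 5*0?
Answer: -1/10455 ≈ -9.5648e-5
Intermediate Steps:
w = 0
j(n, L) = 3 - n
q(D) = -7038 - 51*D (q(D) = ((3 - D) - 141)*(51 + 0) = (-138 - D)*51 = -7038 - 51*D)
1/q(67) = 1/(-7038 - 51*67) = 1/(-7038 - 3417) = 1/(-10455) = -1/10455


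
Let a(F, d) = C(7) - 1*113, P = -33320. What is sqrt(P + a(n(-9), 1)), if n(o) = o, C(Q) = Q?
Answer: 3*I*sqrt(3714) ≈ 182.83*I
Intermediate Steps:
a(F, d) = -106 (a(F, d) = 7 - 1*113 = 7 - 113 = -106)
sqrt(P + a(n(-9), 1)) = sqrt(-33320 - 106) = sqrt(-33426) = 3*I*sqrt(3714)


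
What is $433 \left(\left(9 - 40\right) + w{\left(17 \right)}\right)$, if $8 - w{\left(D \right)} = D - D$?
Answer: $-9959$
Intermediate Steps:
$w{\left(D \right)} = 8$ ($w{\left(D \right)} = 8 - \left(D - D\right) = 8 - 0 = 8 + 0 = 8$)
$433 \left(\left(9 - 40\right) + w{\left(17 \right)}\right) = 433 \left(\left(9 - 40\right) + 8\right) = 433 \left(-31 + 8\right) = 433 \left(-23\right) = -9959$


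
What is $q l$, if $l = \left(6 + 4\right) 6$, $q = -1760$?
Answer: $-105600$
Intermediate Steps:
$l = 60$ ($l = 10 \cdot 6 = 60$)
$q l = \left(-1760\right) 60 = -105600$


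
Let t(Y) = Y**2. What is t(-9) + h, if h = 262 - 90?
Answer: 253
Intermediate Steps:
h = 172
t(-9) + h = (-9)**2 + 172 = 81 + 172 = 253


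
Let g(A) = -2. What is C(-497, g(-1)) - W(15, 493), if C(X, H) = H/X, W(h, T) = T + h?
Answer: -252474/497 ≈ -508.00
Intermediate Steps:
C(-497, g(-1)) - W(15, 493) = -2/(-497) - (493 + 15) = -2*(-1/497) - 1*508 = 2/497 - 508 = -252474/497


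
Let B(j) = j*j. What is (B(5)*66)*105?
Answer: 173250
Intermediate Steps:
B(j) = j²
(B(5)*66)*105 = (5²*66)*105 = (25*66)*105 = 1650*105 = 173250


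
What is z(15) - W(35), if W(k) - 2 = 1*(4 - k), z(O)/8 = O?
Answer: 149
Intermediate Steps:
z(O) = 8*O
W(k) = 6 - k (W(k) = 2 + 1*(4 - k) = 2 + (4 - k) = 6 - k)
z(15) - W(35) = 8*15 - (6 - 1*35) = 120 - (6 - 35) = 120 - 1*(-29) = 120 + 29 = 149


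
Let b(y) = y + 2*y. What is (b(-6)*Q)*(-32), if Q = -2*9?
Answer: -10368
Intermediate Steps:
Q = -18
b(y) = 3*y
(b(-6)*Q)*(-32) = ((3*(-6))*(-18))*(-32) = -18*(-18)*(-32) = 324*(-32) = -10368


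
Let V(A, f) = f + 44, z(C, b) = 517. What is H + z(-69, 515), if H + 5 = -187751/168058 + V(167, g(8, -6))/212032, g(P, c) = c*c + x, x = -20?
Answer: 2275580234715/4454209232 ≈ 510.88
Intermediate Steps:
g(P, c) = -20 + c² (g(P, c) = c*c - 20 = c² - 20 = -20 + c²)
V(A, f) = 44 + f
H = -27245938229/4454209232 (H = -5 + (-187751/168058 + (44 + (-20 + (-6)²))/212032) = -5 + (-187751*1/168058 + (44 + (-20 + 36))*(1/212032)) = -5 + (-187751/168058 + (44 + 16)*(1/212032)) = -5 + (-187751/168058 + 60*(1/212032)) = -5 + (-187751/168058 + 15/53008) = -5 - 4974892069/4454209232 = -27245938229/4454209232 ≈ -6.1169)
H + z(-69, 515) = -27245938229/4454209232 + 517 = 2275580234715/4454209232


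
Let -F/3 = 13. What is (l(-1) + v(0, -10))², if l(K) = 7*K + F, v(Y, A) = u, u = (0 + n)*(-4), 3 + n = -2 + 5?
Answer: 2116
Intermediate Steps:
F = -39 (F = -3*13 = -39)
n = 0 (n = -3 + (-2 + 5) = -3 + 3 = 0)
u = 0 (u = (0 + 0)*(-4) = 0*(-4) = 0)
v(Y, A) = 0
l(K) = -39 + 7*K (l(K) = 7*K - 39 = -39 + 7*K)
(l(-1) + v(0, -10))² = ((-39 + 7*(-1)) + 0)² = ((-39 - 7) + 0)² = (-46 + 0)² = (-46)² = 2116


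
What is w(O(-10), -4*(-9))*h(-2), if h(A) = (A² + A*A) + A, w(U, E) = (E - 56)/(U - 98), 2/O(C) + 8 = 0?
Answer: 160/131 ≈ 1.2214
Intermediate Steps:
O(C) = -¼ (O(C) = 2/(-8 + 0) = 2/(-8) = 2*(-⅛) = -¼)
w(U, E) = (-56 + E)/(-98 + U)
h(A) = A + 2*A² (h(A) = (A² + A²) + A = 2*A² + A = A + 2*A²)
w(O(-10), -4*(-9))*h(-2) = ((-56 - 4*(-9))/(-98 - ¼))*(-2*(1 + 2*(-2))) = ((-56 + 36)/(-393/4))*(-2*(1 - 4)) = (-4/393*(-20))*(-2*(-3)) = (80/393)*6 = 160/131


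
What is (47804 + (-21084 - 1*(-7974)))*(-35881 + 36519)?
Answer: 22134772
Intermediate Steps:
(47804 + (-21084 - 1*(-7974)))*(-35881 + 36519) = (47804 + (-21084 + 7974))*638 = (47804 - 13110)*638 = 34694*638 = 22134772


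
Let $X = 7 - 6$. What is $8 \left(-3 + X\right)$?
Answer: $-16$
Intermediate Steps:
$X = 1$ ($X = 7 - 6 = 1$)
$8 \left(-3 + X\right) = 8 \left(-3 + 1\right) = 8 \left(-2\right) = -16$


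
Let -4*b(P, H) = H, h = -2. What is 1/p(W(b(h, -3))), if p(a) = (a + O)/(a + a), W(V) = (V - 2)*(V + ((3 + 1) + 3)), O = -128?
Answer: 310/2203 ≈ 0.14072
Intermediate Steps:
b(P, H) = -H/4
W(V) = (-2 + V)*(7 + V) (W(V) = (-2 + V)*(V + (4 + 3)) = (-2 + V)*(V + 7) = (-2 + V)*(7 + V))
p(a) = (-128 + a)/(2*a) (p(a) = (a - 128)/(a + a) = (-128 + a)/((2*a)) = (-128 + a)*(1/(2*a)) = (-128 + a)/(2*a))
1/p(W(b(h, -3))) = 1/((-128 + (-14 + (-1/4*(-3))**2 + 5*(-1/4*(-3))))/(2*(-14 + (-1/4*(-3))**2 + 5*(-1/4*(-3))))) = 1/((-128 + (-14 + (3/4)**2 + 5*(3/4)))/(2*(-14 + (3/4)**2 + 5*(3/4)))) = 1/((-128 + (-14 + 9/16 + 15/4))/(2*(-14 + 9/16 + 15/4))) = 1/((-128 - 155/16)/(2*(-155/16))) = 1/((1/2)*(-16/155)*(-2203/16)) = 1/(2203/310) = 310/2203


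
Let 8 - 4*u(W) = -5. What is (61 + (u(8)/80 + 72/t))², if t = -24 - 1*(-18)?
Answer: 246270249/102400 ≈ 2405.0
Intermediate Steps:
u(W) = 13/4 (u(W) = 2 - ¼*(-5) = 2 + 5/4 = 13/4)
t = -6 (t = -24 + 18 = -6)
(61 + (u(8)/80 + 72/t))² = (61 + ((13/4)/80 + 72/(-6)))² = (61 + ((13/4)*(1/80) + 72*(-⅙)))² = (61 + (13/320 - 12))² = (61 - 3827/320)² = (15693/320)² = 246270249/102400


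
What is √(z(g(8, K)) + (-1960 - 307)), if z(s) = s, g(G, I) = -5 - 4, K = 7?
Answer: 2*I*√569 ≈ 47.707*I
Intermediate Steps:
g(G, I) = -9
√(z(g(8, K)) + (-1960 - 307)) = √(-9 + (-1960 - 307)) = √(-9 - 2267) = √(-2276) = 2*I*√569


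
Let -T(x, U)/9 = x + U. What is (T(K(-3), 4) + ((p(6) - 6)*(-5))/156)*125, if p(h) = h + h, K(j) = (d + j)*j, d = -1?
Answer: -468625/26 ≈ -18024.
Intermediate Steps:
K(j) = j*(-1 + j) (K(j) = (-1 + j)*j = j*(-1 + j))
T(x, U) = -9*U - 9*x (T(x, U) = -9*(x + U) = -9*(U + x) = -9*U - 9*x)
p(h) = 2*h
(T(K(-3), 4) + ((p(6) - 6)*(-5))/156)*125 = ((-9*4 - (-27)*(-1 - 3)) + ((2*6 - 6)*(-5))/156)*125 = ((-36 - (-27)*(-4)) + ((12 - 6)*(-5))*(1/156))*125 = ((-36 - 9*12) + (6*(-5))*(1/156))*125 = ((-36 - 108) - 30*1/156)*125 = (-144 - 5/26)*125 = -3749/26*125 = -468625/26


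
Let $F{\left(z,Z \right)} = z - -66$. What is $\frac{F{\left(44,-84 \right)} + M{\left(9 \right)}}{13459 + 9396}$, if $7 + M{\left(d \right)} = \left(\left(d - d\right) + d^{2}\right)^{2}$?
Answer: $\frac{952}{3265} \approx 0.29158$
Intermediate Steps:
$F{\left(z,Z \right)} = 66 + z$ ($F{\left(z,Z \right)} = z + 66 = 66 + z$)
$M{\left(d \right)} = -7 + d^{4}$ ($M{\left(d \right)} = -7 + \left(\left(d - d\right) + d^{2}\right)^{2} = -7 + \left(0 + d^{2}\right)^{2} = -7 + \left(d^{2}\right)^{2} = -7 + d^{4}$)
$\frac{F{\left(44,-84 \right)} + M{\left(9 \right)}}{13459 + 9396} = \frac{\left(66 + 44\right) - \left(7 - 9^{4}\right)}{13459 + 9396} = \frac{110 + \left(-7 + 6561\right)}{22855} = \left(110 + 6554\right) \frac{1}{22855} = 6664 \cdot \frac{1}{22855} = \frac{952}{3265}$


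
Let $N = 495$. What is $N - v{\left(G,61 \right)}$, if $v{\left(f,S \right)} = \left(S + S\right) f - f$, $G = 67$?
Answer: $-7612$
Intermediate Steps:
$v{\left(f,S \right)} = - f + 2 S f$ ($v{\left(f,S \right)} = 2 S f - f = - f + 2 S f$)
$N - v{\left(G,61 \right)} = 495 - 67 \left(-1 + 2 \cdot 61\right) = 495 - 67 \left(-1 + 122\right) = 495 - 67 \cdot 121 = 495 - 8107 = -7612$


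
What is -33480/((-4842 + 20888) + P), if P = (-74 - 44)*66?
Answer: -16740/4129 ≈ -4.0543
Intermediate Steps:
P = -7788 (P = -118*66 = -7788)
-33480/((-4842 + 20888) + P) = -33480/((-4842 + 20888) - 7788) = -33480/(16046 - 7788) = -33480/8258 = -33480*1/8258 = -16740/4129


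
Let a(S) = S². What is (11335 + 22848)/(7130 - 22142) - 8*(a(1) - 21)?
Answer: 2367737/15012 ≈ 157.72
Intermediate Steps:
(11335 + 22848)/(7130 - 22142) - 8*(a(1) - 21) = (11335 + 22848)/(7130 - 22142) - 8*(1² - 21) = 34183/(-15012) - 8*(1 - 21) = 34183*(-1/15012) - 8*(-20) = -34183/15012 - 1*(-160) = -34183/15012 + 160 = 2367737/15012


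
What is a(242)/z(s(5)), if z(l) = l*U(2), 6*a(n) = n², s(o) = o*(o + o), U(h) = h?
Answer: 14641/150 ≈ 97.607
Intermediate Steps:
s(o) = 2*o² (s(o) = o*(2*o) = 2*o²)
a(n) = n²/6
z(l) = 2*l (z(l) = l*2 = 2*l)
a(242)/z(s(5)) = ((⅙)*242²)/((2*(2*5²))) = ((⅙)*58564)/((2*(2*25))) = 29282/(3*((2*50))) = (29282/3)/100 = (29282/3)*(1/100) = 14641/150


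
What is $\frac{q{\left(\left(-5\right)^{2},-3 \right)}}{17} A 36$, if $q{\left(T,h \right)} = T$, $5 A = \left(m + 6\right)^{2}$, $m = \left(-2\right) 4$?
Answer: $\frac{720}{17} \approx 42.353$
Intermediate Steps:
$m = -8$
$A = \frac{4}{5}$ ($A = \frac{\left(-8 + 6\right)^{2}}{5} = \frac{\left(-2\right)^{2}}{5} = \frac{1}{5} \cdot 4 = \frac{4}{5} \approx 0.8$)
$\frac{q{\left(\left(-5\right)^{2},-3 \right)}}{17} A 36 = \frac{\left(-5\right)^{2}}{17} \cdot \frac{4}{5} \cdot 36 = 25 \cdot \frac{1}{17} \cdot \frac{4}{5} \cdot 36 = \frac{25}{17} \cdot \frac{4}{5} \cdot 36 = \frac{20}{17} \cdot 36 = \frac{720}{17}$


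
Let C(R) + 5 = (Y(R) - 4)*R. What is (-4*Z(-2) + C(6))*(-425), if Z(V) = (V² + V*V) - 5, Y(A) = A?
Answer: 2125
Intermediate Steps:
Z(V) = -5 + 2*V² (Z(V) = (V² + V²) - 5 = 2*V² - 5 = -5 + 2*V²)
C(R) = -5 + R*(-4 + R) (C(R) = -5 + (R - 4)*R = -5 + (-4 + R)*R = -5 + R*(-4 + R))
(-4*Z(-2) + C(6))*(-425) = (-4*(-5 + 2*(-2)²) + (-5 + 6² - 4*6))*(-425) = (-4*(-5 + 2*4) + (-5 + 36 - 24))*(-425) = (-4*(-5 + 8) + 7)*(-425) = (-4*3 + 7)*(-425) = (-12 + 7)*(-425) = -5*(-425) = 2125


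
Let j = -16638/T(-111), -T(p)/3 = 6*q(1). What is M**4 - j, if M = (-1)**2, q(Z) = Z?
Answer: -2770/3 ≈ -923.33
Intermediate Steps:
T(p) = -18
M = 1
j = 2773/3 (j = -16638/(-18) = -16638*(-1/18) = 2773/3 ≈ 924.33)
M**4 - j = 1**4 - 1*2773/3 = 1 - 2773/3 = -2770/3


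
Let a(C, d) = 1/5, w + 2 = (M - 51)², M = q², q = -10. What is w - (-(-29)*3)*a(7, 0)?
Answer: 11908/5 ≈ 2381.6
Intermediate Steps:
M = 100 (M = (-10)² = 100)
w = 2399 (w = -2 + (100 - 51)² = -2 + 49² = -2 + 2401 = 2399)
a(C, d) = ⅕ (a(C, d) = 1*(⅕) = ⅕)
w - (-(-29)*3)*a(7, 0) = 2399 - (-(-29)*3)/5 = 2399 - (-29*(-3))/5 = 2399 - 87/5 = 11908/5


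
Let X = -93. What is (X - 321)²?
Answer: 171396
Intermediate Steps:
(X - 321)² = (-93 - 321)² = (-414)² = 171396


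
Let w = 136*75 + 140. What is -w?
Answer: -10340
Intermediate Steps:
w = 10340 (w = 10200 + 140 = 10340)
-w = -1*10340 = -10340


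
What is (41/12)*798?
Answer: 5453/2 ≈ 2726.5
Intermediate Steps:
(41/12)*798 = 5453/2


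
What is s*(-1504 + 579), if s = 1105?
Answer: -1022125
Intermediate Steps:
s*(-1504 + 579) = 1105*(-1504 + 579) = 1105*(-925) = -1022125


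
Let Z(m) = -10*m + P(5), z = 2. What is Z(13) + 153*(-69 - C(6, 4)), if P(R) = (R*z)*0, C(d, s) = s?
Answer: -11299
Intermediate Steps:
P(R) = 0 (P(R) = (R*2)*0 = (2*R)*0 = 0)
Z(m) = -10*m (Z(m) = -10*m + 0 = -10*m)
Z(13) + 153*(-69 - C(6, 4)) = -10*13 + 153*(-69 - 1*4) = -130 + 153*(-69 - 4) = -130 + 153*(-73) = -130 - 11169 = -11299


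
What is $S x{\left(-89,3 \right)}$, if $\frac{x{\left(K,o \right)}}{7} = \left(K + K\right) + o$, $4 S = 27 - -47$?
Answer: $- \frac{45325}{2} \approx -22663.0$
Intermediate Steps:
$S = \frac{37}{2}$ ($S = \frac{27 - -47}{4} = \frac{27 + 47}{4} = \frac{1}{4} \cdot 74 = \frac{37}{2} \approx 18.5$)
$x{\left(K,o \right)} = 7 o + 14 K$ ($x{\left(K,o \right)} = 7 \left(\left(K + K\right) + o\right) = 7 \left(2 K + o\right) = 7 \left(o + 2 K\right) = 7 o + 14 K$)
$S x{\left(-89,3 \right)} = \frac{37 \left(7 \cdot 3 + 14 \left(-89\right)\right)}{2} = \frac{37 \left(21 - 1246\right)}{2} = \frac{37}{2} \left(-1225\right) = - \frac{45325}{2}$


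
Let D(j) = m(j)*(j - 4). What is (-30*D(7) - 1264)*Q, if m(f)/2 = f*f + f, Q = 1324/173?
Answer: -15019456/173 ≈ -86818.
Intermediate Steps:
Q = 1324/173 (Q = 1324*(1/173) = 1324/173 ≈ 7.6532)
m(f) = 2*f + 2*f² (m(f) = 2*(f*f + f) = 2*(f² + f) = 2*(f + f²) = 2*f + 2*f²)
D(j) = 2*j*(1 + j)*(-4 + j) (D(j) = (2*j*(1 + j))*(j - 4) = (2*j*(1 + j))*(-4 + j) = 2*j*(1 + j)*(-4 + j))
(-30*D(7) - 1264)*Q = (-60*7*(1 + 7)*(-4 + 7) - 1264)*(1324/173) = (-60*7*8*3 - 1264)*(1324/173) = (-30*336 - 1264)*(1324/173) = (-10080 - 1264)*(1324/173) = -11344*1324/173 = -15019456/173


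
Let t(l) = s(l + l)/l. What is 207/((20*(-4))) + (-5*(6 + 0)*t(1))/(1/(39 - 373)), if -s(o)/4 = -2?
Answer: 6412593/80 ≈ 80157.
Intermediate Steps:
s(o) = 8 (s(o) = -4*(-2) = 8)
t(l) = 8/l
207/((20*(-4))) + (-5*(6 + 0)*t(1))/(1/(39 - 373)) = 207/((20*(-4))) + (-5*(6 + 0)*8/1)/(1/(39 - 373)) = 207/(-80) + (-30*8*1)/(1/(-334)) = 207*(-1/80) + (-30*8)/(-1/334) = -207/80 - 5*48*(-334) = -207/80 - 240*(-334) = -207/80 + 80160 = 6412593/80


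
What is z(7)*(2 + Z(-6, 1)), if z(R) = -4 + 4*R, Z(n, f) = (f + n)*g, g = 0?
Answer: 48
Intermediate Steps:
Z(n, f) = 0 (Z(n, f) = (f + n)*0 = 0)
z(7)*(2 + Z(-6, 1)) = (-4 + 4*7)*(2 + 0) = (-4 + 28)*2 = 24*2 = 48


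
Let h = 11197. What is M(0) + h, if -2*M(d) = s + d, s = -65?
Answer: 22459/2 ≈ 11230.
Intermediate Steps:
M(d) = 65/2 - d/2 (M(d) = -(-65 + d)/2 = 65/2 - d/2)
M(0) + h = (65/2 - ½*0) + 11197 = (65/2 + 0) + 11197 = 65/2 + 11197 = 22459/2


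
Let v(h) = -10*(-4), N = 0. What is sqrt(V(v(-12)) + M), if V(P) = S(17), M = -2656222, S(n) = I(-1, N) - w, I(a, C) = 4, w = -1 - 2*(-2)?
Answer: I*sqrt(2656221) ≈ 1629.8*I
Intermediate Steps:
w = 3 (w = -1 + 4 = 3)
S(n) = 1 (S(n) = 4 - 1*3 = 4 - 3 = 1)
v(h) = 40
V(P) = 1
sqrt(V(v(-12)) + M) = sqrt(1 - 2656222) = sqrt(-2656221) = I*sqrt(2656221)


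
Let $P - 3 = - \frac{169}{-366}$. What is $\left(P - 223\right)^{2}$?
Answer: $\frac{6456283201}{133956} \approx 48197.0$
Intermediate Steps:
$P = \frac{1267}{366}$ ($P = 3 - \frac{169}{-366} = 3 - - \frac{169}{366} = 3 + \frac{169}{366} = \frac{1267}{366} \approx 3.4618$)
$\left(P - 223\right)^{2} = \left(\frac{1267}{366} - 223\right)^{2} = \left(- \frac{80351}{366}\right)^{2} = \frac{6456283201}{133956}$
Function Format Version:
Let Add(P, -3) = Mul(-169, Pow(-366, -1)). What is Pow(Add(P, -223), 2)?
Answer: Rational(6456283201, 133956) ≈ 48197.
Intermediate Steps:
P = Rational(1267, 366) (P = Add(3, Mul(-169, Pow(-366, -1))) = Add(3, Mul(-169, Rational(-1, 366))) = Add(3, Rational(169, 366)) = Rational(1267, 366) ≈ 3.4618)
Pow(Add(P, -223), 2) = Pow(Add(Rational(1267, 366), -223), 2) = Pow(Rational(-80351, 366), 2) = Rational(6456283201, 133956)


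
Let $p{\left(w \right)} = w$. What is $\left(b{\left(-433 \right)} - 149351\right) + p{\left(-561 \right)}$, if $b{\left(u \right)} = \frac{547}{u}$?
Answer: $- \frac{64912443}{433} \approx -1.4991 \cdot 10^{5}$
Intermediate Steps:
$\left(b{\left(-433 \right)} - 149351\right) + p{\left(-561 \right)} = \left(\frac{547}{-433} - 149351\right) - 561 = \left(547 \left(- \frac{1}{433}\right) - 149351\right) - 561 = \left(- \frac{547}{433} - 149351\right) - 561 = - \frac{64669530}{433} - 561 = - \frac{64912443}{433}$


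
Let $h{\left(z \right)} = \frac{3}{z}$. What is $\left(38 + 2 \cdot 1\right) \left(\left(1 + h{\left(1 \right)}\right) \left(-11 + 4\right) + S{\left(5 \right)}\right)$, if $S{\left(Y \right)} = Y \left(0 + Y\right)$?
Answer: $-120$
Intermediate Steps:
$S{\left(Y \right)} = Y^{2}$ ($S{\left(Y \right)} = Y Y = Y^{2}$)
$\left(38 + 2 \cdot 1\right) \left(\left(1 + h{\left(1 \right)}\right) \left(-11 + 4\right) + S{\left(5 \right)}\right) = \left(38 + 2 \cdot 1\right) \left(\left(1 + \frac{3}{1}\right) \left(-11 + 4\right) + 5^{2}\right) = \left(38 + 2\right) \left(\left(1 + 3 \cdot 1\right) \left(-7\right) + 25\right) = 40 \left(\left(1 + 3\right) \left(-7\right) + 25\right) = 40 \left(4 \left(-7\right) + 25\right) = 40 \left(-28 + 25\right) = 40 \left(-3\right) = -120$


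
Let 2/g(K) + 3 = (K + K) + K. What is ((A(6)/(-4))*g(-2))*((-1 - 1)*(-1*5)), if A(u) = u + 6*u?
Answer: 70/3 ≈ 23.333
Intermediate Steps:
A(u) = 7*u
g(K) = 2/(-3 + 3*K) (g(K) = 2/(-3 + ((K + K) + K)) = 2/(-3 + (2*K + K)) = 2/(-3 + 3*K))
((A(6)/(-4))*g(-2))*((-1 - 1)*(-1*5)) = (((7*6)/(-4))*(2/(3*(-1 - 2))))*((-1 - 1)*(-1*5)) = ((42*(-¼))*((⅔)/(-3)))*(-2*(-5)) = -7*(-1)/3*10 = -21/2*(-2/9)*10 = (7/3)*10 = 70/3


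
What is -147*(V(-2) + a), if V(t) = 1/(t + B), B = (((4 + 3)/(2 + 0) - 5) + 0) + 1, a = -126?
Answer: 92904/5 ≈ 18581.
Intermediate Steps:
B = -1/2 (B = ((7/2 - 5) + 0) + 1 = (-3/2 + 0) + 1 = -3/2 + 1 = -1/2 ≈ -0.50000)
V(t) = 1/(-1/2 + t) (V(t) = 1/(t - 1/2) = 1/(-1/2 + t))
-147*(V(-2) + a) = -147*(2/(-1 + 2*(-2)) - 126) = -147*(2/(-1 - 4) - 126) = -147*(2/(-5) - 126) = -147*(2*(-1/5) - 126) = -147*(-2/5 - 126) = -147*(-632/5) = 92904/5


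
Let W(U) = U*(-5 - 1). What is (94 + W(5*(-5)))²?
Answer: 59536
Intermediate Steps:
W(U) = -6*U (W(U) = U*(-6) = -6*U)
(94 + W(5*(-5)))² = (94 - 30*(-5))² = (94 - 6*(-25))² = (94 + 150)² = 244² = 59536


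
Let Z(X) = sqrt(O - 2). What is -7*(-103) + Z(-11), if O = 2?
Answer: 721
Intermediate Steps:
Z(X) = 0 (Z(X) = sqrt(2 - 2) = sqrt(0) = 0)
-7*(-103) + Z(-11) = -7*(-103) + 0 = 721 + 0 = 721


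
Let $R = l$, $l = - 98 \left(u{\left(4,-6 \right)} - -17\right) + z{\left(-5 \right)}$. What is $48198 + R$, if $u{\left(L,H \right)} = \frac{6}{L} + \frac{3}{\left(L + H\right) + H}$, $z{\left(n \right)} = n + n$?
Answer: $\frac{185647}{4} \approx 46412.0$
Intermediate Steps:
$z{\left(n \right)} = 2 n$
$u{\left(L,H \right)} = \frac{3}{L + 2 H} + \frac{6}{L}$ ($u{\left(L,H \right)} = \frac{6}{L} + \frac{3}{\left(H + L\right) + H} = \frac{6}{L} + \frac{3}{L + 2 H} = \frac{3}{L + 2 H} + \frac{6}{L}$)
$l = - \frac{7145}{4}$ ($l = - 98 \left(\frac{3 \left(3 \cdot 4 + 4 \left(-6\right)\right)}{4 \left(4 + 2 \left(-6\right)\right)} - -17\right) + 2 \left(-5\right) = - 98 \left(3 \cdot \frac{1}{4} \frac{1}{4 - 12} \left(12 - 24\right) + 17\right) - 10 = - 98 \left(3 \cdot \frac{1}{4} \frac{1}{-8} \left(-12\right) + 17\right) - 10 = - 98 \left(3 \cdot \frac{1}{4} \left(- \frac{1}{8}\right) \left(-12\right) + 17\right) - 10 = - 98 \left(\frac{9}{8} + 17\right) - 10 = \left(-98\right) \frac{145}{8} - 10 = - \frac{7105}{4} - 10 = - \frac{7145}{4} \approx -1786.3$)
$R = - \frac{7145}{4} \approx -1786.3$
$48198 + R = 48198 - \frac{7145}{4} = \frac{185647}{4}$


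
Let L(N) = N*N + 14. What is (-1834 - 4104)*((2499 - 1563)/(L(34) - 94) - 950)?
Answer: 1516066408/269 ≈ 5.6359e+6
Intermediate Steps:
L(N) = 14 + N² (L(N) = N² + 14 = 14 + N²)
(-1834 - 4104)*((2499 - 1563)/(L(34) - 94) - 950) = (-1834 - 4104)*((2499 - 1563)/((14 + 34²) - 94) - 950) = -5938*(936/((14 + 1156) - 94) - 950) = -5938*(936/(1170 - 94) - 950) = -5938*(936/1076 - 950) = -5938*(936*(1/1076) - 950) = -5938*(234/269 - 950) = -5938*(-255316/269) = 1516066408/269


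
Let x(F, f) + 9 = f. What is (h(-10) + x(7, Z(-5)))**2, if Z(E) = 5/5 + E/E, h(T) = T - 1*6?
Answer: 529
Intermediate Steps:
h(T) = -6 + T (h(T) = T - 6 = -6 + T)
Z(E) = 2 (Z(E) = 5*(1/5) + 1 = 1 + 1 = 2)
x(F, f) = -9 + f
(h(-10) + x(7, Z(-5)))**2 = ((-6 - 10) + (-9 + 2))**2 = (-16 - 7)**2 = (-23)**2 = 529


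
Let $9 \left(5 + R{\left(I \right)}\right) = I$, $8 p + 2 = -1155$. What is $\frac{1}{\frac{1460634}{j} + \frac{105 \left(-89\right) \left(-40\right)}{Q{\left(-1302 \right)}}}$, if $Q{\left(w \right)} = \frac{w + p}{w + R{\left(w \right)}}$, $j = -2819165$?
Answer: $\frac{32626196545}{12238158787642718} \approx 2.6659 \cdot 10^{-6}$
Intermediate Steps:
$p = - \frac{1157}{8}$ ($p = - \frac{1}{4} + \frac{1}{8} \left(-1155\right) = - \frac{1}{4} - \frac{1155}{8} = - \frac{1157}{8} \approx -144.63$)
$R{\left(I \right)} = -5 + \frac{I}{9}$
$Q{\left(w \right)} = \frac{- \frac{1157}{8} + w}{-5 + \frac{10 w}{9}}$ ($Q{\left(w \right)} = \frac{w - \frac{1157}{8}}{w + \left(-5 + \frac{w}{9}\right)} = \frac{- \frac{1157}{8} + w}{-5 + \frac{10 w}{9}}$)
$\frac{1}{\frac{1460634}{j} + \frac{105 \left(-89\right) \left(-40\right)}{Q{\left(-1302 \right)}}} = \frac{1}{\frac{1460634}{-2819165} + \frac{105 \left(-89\right) \left(-40\right)}{\frac{9}{40} \frac{1}{-9 + 2 \left(-1302\right)} \left(-1157 + 8 \left(-1302\right)\right)}} = \frac{1}{1460634 \left(- \frac{1}{2819165}\right) + \frac{\left(-9345\right) \left(-40\right)}{\frac{9}{40} \frac{1}{-9 - 2604} \left(-1157 - 10416\right)}} = \frac{1}{- \frac{1460634}{2819165} + \frac{373800}{\frac{9}{40} \frac{1}{-2613} \left(-11573\right)}} = \frac{1}{- \frac{1460634}{2819165} + \frac{373800}{\frac{9}{40} \left(- \frac{1}{2613}\right) \left(-11573\right)}} = \frac{1}{- \frac{1460634}{2819165} + \frac{373800}{\frac{34719}{34840}}} = \frac{1}{- \frac{1460634}{2819165} + 373800 \cdot \frac{34840}{34719}} = \frac{1}{- \frac{1460634}{2819165} + \frac{4341064000}{11573}} = \frac{1}{\frac{12238158787642718}{32626196545}} = \frac{32626196545}{12238158787642718}$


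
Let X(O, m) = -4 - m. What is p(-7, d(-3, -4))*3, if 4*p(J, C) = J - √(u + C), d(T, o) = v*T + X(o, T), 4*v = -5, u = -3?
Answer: -21/4 - 3*I/8 ≈ -5.25 - 0.375*I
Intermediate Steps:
v = -5/4 (v = (¼)*(-5) = -5/4 ≈ -1.2500)
d(T, o) = -4 - 9*T/4 (d(T, o) = -5*T/4 + (-4 - T) = -4 - 9*T/4)
p(J, C) = -√(-3 + C)/4 + J/4 (p(J, C) = (J - √(-3 + C))/4 = -√(-3 + C)/4 + J/4)
p(-7, d(-3, -4))*3 = (-√(-3 + (-4 - 9/4*(-3)))/4 + (¼)*(-7))*3 = (-√(-3 + (-4 + 27/4))/4 - 7/4)*3 = (-√(-3 + 11/4)/4 - 7/4)*3 = (-I/8 - 7/4)*3 = (-7/4 - I/8)*3 = -21/4 - 3*I/8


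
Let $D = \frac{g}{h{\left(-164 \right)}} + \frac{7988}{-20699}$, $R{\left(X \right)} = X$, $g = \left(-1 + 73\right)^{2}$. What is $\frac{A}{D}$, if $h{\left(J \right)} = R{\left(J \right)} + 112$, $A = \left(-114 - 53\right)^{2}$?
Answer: $- \frac{7504567343}{26929748} \approx -278.67$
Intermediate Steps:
$g = 5184$ ($g = 72^{2} = 5184$)
$A = 27889$ ($A = \left(-167\right)^{2} = 27889$)
$h{\left(J \right)} = 112 + J$ ($h{\left(J \right)} = J + 112 = 112 + J$)
$D = - \frac{26929748}{269087}$ ($D = \frac{5184}{112 - 164} + \frac{7988}{-20699} = \frac{5184}{-52} + 7988 \left(- \frac{1}{20699}\right) = 5184 \left(- \frac{1}{52}\right) - \frac{7988}{20699} = - \frac{1296}{13} - \frac{7988}{20699} = - \frac{26929748}{269087} \approx -100.08$)
$\frac{A}{D} = \frac{27889}{- \frac{26929748}{269087}} = 27889 \left(- \frac{269087}{26929748}\right) = - \frac{7504567343}{26929748}$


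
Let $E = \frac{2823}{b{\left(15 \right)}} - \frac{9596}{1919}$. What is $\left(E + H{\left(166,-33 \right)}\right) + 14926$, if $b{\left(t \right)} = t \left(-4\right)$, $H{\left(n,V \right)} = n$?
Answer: $\frac{577233261}{38380} \approx 15040.0$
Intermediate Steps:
$b{\left(t \right)} = - 4 t$
$E = - \frac{1997699}{38380}$ ($E = \frac{2823}{\left(-4\right) 15} - \frac{9596}{1919} = \frac{2823}{-60} - \frac{9596}{1919} = 2823 \left(- \frac{1}{60}\right) - \frac{9596}{1919} = - \frac{941}{20} - \frac{9596}{1919} = - \frac{1997699}{38380} \approx -52.051$)
$\left(E + H{\left(166,-33 \right)}\right) + 14926 = \left(- \frac{1997699}{38380} + 166\right) + 14926 = \frac{4373381}{38380} + 14926 = \frac{577233261}{38380}$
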